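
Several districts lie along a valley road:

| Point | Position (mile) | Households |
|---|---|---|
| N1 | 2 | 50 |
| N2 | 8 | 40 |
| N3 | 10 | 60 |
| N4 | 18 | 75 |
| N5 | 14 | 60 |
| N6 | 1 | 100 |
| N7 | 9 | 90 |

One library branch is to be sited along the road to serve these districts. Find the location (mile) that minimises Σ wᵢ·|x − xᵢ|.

For a sum of weighted absolute distances on a line, the optimum is the weighted median (not the mean). Total weight W = 475; half-weight = 237.5.
Sort by position and accumulate weight:
  mile 1 (N6, w=100) → cum 100
  mile 2 (N1, w=50) → cum 150
  mile 8 (N2, w=40) → cum 190
  mile 9 (N7, w=90) → cum 280  ≥ 237.5 → median here
  mile 10 (N3, w=60) → cum 340
  mile 14 (N5, w=60) → cum 400
  mile 18 (N4, w=75) → cum 475
Optimal location: mile 9.

x = 9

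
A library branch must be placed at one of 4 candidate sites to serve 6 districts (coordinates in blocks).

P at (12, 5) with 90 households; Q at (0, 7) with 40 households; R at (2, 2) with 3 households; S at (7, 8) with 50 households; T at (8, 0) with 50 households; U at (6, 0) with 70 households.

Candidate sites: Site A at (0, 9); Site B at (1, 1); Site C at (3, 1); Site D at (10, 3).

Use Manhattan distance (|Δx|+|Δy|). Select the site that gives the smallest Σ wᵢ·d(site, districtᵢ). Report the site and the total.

Site D, total 2087 blocks

Total weighted distance at each candidate:
  Site A (0, 9): total = 3847
  Site B (1, 1): total = 3106
  Site C (3, 1): total = 2666
  Site D (10, 3): total = 2087
Minimum is at Site D with total 2087 blocks.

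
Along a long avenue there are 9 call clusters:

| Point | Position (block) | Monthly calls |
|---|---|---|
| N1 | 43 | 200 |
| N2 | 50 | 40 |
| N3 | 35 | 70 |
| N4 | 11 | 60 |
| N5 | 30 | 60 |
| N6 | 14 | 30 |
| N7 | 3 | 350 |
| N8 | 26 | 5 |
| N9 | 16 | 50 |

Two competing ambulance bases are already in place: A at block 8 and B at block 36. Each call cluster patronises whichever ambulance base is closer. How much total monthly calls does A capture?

The indifferent point is the midpoint (8+36)/2 = 22; call clusters left of it (closer to A at 8) go to A, those right go to B.
  N7 at 3 (w=350) → A
  N4 at 11 (w=60) → A
  N6 at 14 (w=30) → A
  N9 at 16 (w=50) → A
  N8 at 26 (w=5) → B
  N5 at 30 (w=60) → B
  N3 at 35 (w=70) → B
  N1 at 43 (w=200) → B
  N2 at 50 (w=40) → B
A captures 490; B captures 375.

490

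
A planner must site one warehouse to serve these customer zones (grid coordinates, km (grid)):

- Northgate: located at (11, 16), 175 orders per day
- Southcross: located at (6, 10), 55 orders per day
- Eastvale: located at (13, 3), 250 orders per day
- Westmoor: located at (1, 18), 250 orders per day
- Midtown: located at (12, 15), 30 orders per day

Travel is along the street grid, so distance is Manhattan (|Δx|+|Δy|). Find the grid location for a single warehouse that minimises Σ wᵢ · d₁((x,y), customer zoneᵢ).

Manhattan distance separates: Σwᵢ(|x−xᵢ|+|y−yᵢ|) = Σwᵢ|x−xᵢ| + Σwᵢ|y−yᵢ|, so x and y are optimised independently as 1-D weighted medians.
Total weight W = 760; half = 380.
x-coordinate, sorted with cumulative weight:
  x=1 (Westmoor, w=250) cum 250
  x=6 (Southcross, w=55) cum 305
  x=11 (Northgate, w=175) cum 480  ← median
  x=12 (Midtown, w=30) cum 510
  x=13 (Eastvale, w=250) cum 760
⇒ x* = 11
y-coordinate, sorted with cumulative weight:
  y=3 (Eastvale, w=250) cum 250
  y=10 (Southcross, w=55) cum 305
  y=15 (Midtown, w=30) cum 335
  y=16 (Northgate, w=175) cum 510  ← median
  y=18 (Westmoor, w=250) cum 760
⇒ y* = 16

(11, 16)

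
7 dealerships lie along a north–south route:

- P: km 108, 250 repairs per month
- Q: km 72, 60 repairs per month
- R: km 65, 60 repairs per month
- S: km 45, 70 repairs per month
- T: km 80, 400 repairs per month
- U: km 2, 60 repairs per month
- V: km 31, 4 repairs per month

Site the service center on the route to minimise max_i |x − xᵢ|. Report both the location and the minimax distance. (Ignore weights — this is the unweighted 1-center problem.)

location 55, max distance 53

The 1-center on a line is the midpoint of the two extreme points: leftmost at 2, rightmost at 108.
Optimal location = (2 + 108)/2 = 55; maximum distance = (108 − 2)/2 = 53.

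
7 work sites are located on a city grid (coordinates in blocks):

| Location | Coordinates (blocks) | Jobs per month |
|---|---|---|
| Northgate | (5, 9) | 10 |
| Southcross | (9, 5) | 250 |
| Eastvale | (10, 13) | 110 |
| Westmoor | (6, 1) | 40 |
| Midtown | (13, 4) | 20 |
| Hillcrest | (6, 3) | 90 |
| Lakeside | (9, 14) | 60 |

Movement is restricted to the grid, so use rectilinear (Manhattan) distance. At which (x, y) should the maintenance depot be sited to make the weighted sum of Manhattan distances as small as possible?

Manhattan distance separates: Σwᵢ(|x−xᵢ|+|y−yᵢ|) = Σwᵢ|x−xᵢ| + Σwᵢ|y−yᵢ|, so x and y are optimised independently as 1-D weighted medians.
Total weight W = 580; half = 290.
x-coordinate, sorted with cumulative weight:
  x=5 (Northgate, w=10) cum 10
  x=6 (Westmoor, w=40) cum 50
  x=6 (Hillcrest, w=90) cum 140
  x=9 (Southcross, w=250) cum 390  ← median
  x=9 (Lakeside, w=60) cum 450
  x=10 (Eastvale, w=110) cum 560
  x=13 (Midtown, w=20) cum 580
⇒ x* = 9
y-coordinate, sorted with cumulative weight:
  y=1 (Westmoor, w=40) cum 40
  y=3 (Hillcrest, w=90) cum 130
  y=4 (Midtown, w=20) cum 150
  y=5 (Southcross, w=250) cum 400  ← median
  y=9 (Northgate, w=10) cum 410
  y=13 (Eastvale, w=110) cum 520
  y=14 (Lakeside, w=60) cum 580
⇒ y* = 5

(9, 5)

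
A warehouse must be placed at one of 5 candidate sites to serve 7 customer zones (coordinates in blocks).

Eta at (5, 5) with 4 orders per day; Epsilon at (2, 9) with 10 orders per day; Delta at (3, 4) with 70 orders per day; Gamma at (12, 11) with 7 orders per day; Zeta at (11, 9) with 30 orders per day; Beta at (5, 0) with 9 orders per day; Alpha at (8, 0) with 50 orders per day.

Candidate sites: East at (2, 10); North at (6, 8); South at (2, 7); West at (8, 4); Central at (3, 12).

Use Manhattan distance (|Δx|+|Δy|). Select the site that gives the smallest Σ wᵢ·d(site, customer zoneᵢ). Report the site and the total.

West, total 1056 blocks

Total weighted distance at each candidate:
  East (2, 10): total = 1826
  North (6, 8): total = 1380
  South (2, 7): total = 1488
  West (8, 4): total = 1056
  Central (3, 12): total = 2012
Minimum is at West with total 1056 blocks.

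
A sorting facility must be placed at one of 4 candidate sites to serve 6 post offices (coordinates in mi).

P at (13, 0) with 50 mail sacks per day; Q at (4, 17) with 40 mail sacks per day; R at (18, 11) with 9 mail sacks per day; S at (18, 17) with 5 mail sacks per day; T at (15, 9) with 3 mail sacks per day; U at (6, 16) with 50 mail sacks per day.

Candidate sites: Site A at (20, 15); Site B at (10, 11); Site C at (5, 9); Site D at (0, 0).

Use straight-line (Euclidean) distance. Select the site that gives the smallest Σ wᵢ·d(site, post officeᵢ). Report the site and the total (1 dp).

Total weighted distance at each candidate:
  Site A (20, 15): total = 2252.2
  Site B (10, 11): total = 1367.8
  Site C (5, 9): total = 1502.8
  Site D (0, 0): total = 2569.1
Minimum is at Site B with total 1367.8 mi.

Site B, total 1367.8 mi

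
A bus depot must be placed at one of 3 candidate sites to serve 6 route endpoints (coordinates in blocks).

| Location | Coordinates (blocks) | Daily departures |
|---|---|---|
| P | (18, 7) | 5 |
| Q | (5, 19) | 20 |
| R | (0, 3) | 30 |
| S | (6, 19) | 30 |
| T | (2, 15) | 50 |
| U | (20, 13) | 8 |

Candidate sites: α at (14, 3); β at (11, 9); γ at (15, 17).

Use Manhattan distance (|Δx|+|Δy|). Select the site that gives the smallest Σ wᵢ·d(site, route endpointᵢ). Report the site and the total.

Total weighted distance at each candidate:
  α (14, 3): total = 3008
  β (11, 9): total = 2179
  γ (15, 17): total = 2327
Minimum is at β with total 2179 blocks.

β, total 2179 blocks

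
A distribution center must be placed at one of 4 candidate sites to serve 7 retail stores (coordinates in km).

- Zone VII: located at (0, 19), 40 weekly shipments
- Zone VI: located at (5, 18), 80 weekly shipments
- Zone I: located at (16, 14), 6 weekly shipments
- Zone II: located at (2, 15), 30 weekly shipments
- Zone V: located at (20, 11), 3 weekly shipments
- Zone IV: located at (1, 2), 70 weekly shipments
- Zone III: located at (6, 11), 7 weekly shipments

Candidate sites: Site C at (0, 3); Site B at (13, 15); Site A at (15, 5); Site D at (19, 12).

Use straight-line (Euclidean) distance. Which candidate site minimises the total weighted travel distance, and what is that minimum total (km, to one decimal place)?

Total weighted distance at each candidate:
  Site C (0, 3): total = 2620.0
  Site B (13, 15): total = 2895.6
  Site A (15, 5): total = 3780.6
  Site D (19, 12): total = 4104.9
Minimum is at Site C with total 2620.0 km.

Site C, total 2620.0 km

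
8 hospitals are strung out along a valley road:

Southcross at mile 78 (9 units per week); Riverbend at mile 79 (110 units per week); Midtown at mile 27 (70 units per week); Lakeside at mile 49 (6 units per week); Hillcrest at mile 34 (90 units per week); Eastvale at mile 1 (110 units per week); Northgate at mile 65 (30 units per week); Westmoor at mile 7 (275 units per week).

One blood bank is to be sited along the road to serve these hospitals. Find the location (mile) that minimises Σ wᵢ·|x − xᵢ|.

For a sum of weighted absolute distances on a line, the optimum is the weighted median (not the mean). Total weight W = 700; half-weight = 350.
Sort by position and accumulate weight:
  mile 1 (Eastvale, w=110) → cum 110
  mile 7 (Westmoor, w=275) → cum 385  ≥ 350 → median here
  mile 27 (Midtown, w=70) → cum 455
  mile 34 (Hillcrest, w=90) → cum 545
  mile 49 (Lakeside, w=6) → cum 551
  mile 65 (Northgate, w=30) → cum 581
  mile 78 (Southcross, w=9) → cum 590
  mile 79 (Riverbend, w=110) → cum 700
Optimal location: mile 7.

x = 7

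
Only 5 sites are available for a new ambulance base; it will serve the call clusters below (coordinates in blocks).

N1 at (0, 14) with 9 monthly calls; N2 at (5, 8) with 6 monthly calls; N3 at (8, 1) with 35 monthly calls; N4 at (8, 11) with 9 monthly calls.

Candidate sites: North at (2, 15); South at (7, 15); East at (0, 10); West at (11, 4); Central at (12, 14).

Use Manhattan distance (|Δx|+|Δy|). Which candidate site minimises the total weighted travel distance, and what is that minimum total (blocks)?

West, total 549 blocks

Total weighted distance at each candidate:
  North (2, 15): total = 877
  South (7, 15): total = 696
  East (0, 10): total = 754
  West (11, 4): total = 549
  Central (12, 14): total = 844
Minimum is at West with total 549 blocks.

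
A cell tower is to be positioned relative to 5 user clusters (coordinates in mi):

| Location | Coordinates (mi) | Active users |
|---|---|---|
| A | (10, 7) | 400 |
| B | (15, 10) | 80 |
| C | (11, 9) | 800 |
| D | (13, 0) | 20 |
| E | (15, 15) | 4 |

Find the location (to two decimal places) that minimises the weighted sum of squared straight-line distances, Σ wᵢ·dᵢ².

(10.98, 8.33)

The minimiser of Σwᵢ‖p−pᵢ‖² is the weighted centroid p* = (Σwᵢpᵢ)/(Σwᵢ).
Σwᵢ = 1304.
Σwᵢxᵢ = 400·10 + 80·15 + 800·11 + 20·13 + 4·15 = 14320.
Σwᵢyᵢ = 400·7 + 80·10 + 800·9 + 20·0 + 4·15 = 10860.
x* = 14320/1304 = 10.98, y* = 10860/1304 = 8.33.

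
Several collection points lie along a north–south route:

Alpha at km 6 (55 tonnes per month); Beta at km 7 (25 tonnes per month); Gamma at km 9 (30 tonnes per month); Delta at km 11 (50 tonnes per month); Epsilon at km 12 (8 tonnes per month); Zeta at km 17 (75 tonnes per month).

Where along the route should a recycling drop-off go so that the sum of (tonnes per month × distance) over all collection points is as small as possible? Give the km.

For a sum of weighted absolute distances on a line, the optimum is the weighted median (not the mean). Total weight W = 243; half-weight = 121.5.
Sort by position and accumulate weight:
  km 6 (Alpha, w=55) → cum 55
  km 7 (Beta, w=25) → cum 80
  km 9 (Gamma, w=30) → cum 110
  km 11 (Delta, w=50) → cum 160  ≥ 121.5 → median here
  km 12 (Epsilon, w=8) → cum 168
  km 17 (Zeta, w=75) → cum 243
Optimal location: km 11.

x = 11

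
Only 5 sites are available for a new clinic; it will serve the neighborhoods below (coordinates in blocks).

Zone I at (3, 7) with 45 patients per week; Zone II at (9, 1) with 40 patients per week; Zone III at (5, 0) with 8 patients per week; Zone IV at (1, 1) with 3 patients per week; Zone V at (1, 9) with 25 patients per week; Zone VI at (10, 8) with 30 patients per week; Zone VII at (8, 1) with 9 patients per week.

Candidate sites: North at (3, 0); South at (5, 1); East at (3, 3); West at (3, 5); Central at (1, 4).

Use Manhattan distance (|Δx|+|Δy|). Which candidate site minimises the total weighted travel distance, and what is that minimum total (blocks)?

Total weighted distance at each candidate:
  North (3, 0): total = 1399
  South (5, 1): total = 1227
  East (3, 3): total = 1175
  West (3, 5): total = 1095
  Central (1, 4): total = 1343
Minimum is at West with total 1095 blocks.

West, total 1095 blocks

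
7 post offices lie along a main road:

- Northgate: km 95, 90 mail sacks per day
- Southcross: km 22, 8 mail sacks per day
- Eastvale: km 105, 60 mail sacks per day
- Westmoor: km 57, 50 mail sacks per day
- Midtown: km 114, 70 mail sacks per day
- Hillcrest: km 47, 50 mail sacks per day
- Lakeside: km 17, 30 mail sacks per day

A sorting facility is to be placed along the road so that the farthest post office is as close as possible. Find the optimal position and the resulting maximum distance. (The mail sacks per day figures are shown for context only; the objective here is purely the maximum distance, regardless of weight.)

location 65.5, max distance 48.5

The 1-center on a line is the midpoint of the two extreme points: leftmost at 17, rightmost at 114.
Optimal location = (17 + 114)/2 = 65.5; maximum distance = (114 − 17)/2 = 48.5.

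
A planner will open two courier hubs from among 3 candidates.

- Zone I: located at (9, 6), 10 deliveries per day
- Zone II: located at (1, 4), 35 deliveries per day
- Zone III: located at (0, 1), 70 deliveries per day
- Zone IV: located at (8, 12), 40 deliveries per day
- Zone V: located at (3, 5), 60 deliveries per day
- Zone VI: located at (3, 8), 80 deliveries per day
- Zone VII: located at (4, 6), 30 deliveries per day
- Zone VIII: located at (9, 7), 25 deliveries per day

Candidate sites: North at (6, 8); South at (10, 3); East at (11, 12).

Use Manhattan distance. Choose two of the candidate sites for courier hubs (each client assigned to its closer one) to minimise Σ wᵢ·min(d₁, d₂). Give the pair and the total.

{North, East}, total 2215

Evaluate every pair (each demand assigned to the nearer of the two):
  {North, East}: total = 2215
  {North, South}: total = 2255
  {South, East}: total = 3245
Best pair: {North, East} with total 2215.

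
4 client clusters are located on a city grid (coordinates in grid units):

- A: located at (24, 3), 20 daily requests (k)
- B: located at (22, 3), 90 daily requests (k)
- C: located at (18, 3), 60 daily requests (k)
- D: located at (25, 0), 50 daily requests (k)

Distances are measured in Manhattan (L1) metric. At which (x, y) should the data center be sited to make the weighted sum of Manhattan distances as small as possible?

Manhattan distance separates: Σwᵢ(|x−xᵢ|+|y−yᵢ|) = Σwᵢ|x−xᵢ| + Σwᵢ|y−yᵢ|, so x and y are optimised independently as 1-D weighted medians.
Total weight W = 220; half = 110.
x-coordinate, sorted with cumulative weight:
  x=18 (C, w=60) cum 60
  x=22 (B, w=90) cum 150  ← median
  x=24 (A, w=20) cum 170
  x=25 (D, w=50) cum 220
⇒ x* = 22
y-coordinate, sorted with cumulative weight:
  y=0 (D, w=50) cum 50
  y=3 (A, w=20) cum 70
  y=3 (B, w=90) cum 160  ← median
  y=3 (C, w=60) cum 220
⇒ y* = 3

(22, 3)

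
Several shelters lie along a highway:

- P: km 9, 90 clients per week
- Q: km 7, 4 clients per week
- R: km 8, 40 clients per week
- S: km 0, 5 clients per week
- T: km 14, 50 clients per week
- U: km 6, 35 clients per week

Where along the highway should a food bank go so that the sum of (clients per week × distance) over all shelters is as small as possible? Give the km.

x = 9

For a sum of weighted absolute distances on a line, the optimum is the weighted median (not the mean). Total weight W = 224; half-weight = 112.
Sort by position and accumulate weight:
  km 0 (S, w=5) → cum 5
  km 6 (U, w=35) → cum 40
  km 7 (Q, w=4) → cum 44
  km 8 (R, w=40) → cum 84
  km 9 (P, w=90) → cum 174  ≥ 112 → median here
  km 14 (T, w=50) → cum 224
Optimal location: km 9.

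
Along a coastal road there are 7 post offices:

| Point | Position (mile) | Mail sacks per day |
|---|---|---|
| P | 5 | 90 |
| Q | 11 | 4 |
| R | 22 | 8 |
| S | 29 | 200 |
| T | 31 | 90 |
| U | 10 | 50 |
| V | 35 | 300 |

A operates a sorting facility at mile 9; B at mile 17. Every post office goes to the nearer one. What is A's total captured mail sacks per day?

The indifferent point is the midpoint (9+17)/2 = 13; post offices left of it (closer to A at 9) go to A, those right go to B.
  P at 5 (w=90) → A
  U at 10 (w=50) → A
  Q at 11 (w=4) → A
  R at 22 (w=8) → B
  S at 29 (w=200) → B
  T at 31 (w=90) → B
  V at 35 (w=300) → B
A captures 144; B captures 598.

144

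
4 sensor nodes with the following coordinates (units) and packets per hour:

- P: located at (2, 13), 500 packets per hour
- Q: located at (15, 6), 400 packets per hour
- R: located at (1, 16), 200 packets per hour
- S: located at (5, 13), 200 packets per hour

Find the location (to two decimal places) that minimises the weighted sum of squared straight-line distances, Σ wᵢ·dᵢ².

The minimiser of Σwᵢ‖p−pᵢ‖² is the weighted centroid p* = (Σwᵢpᵢ)/(Σwᵢ).
Σwᵢ = 1300.
Σwᵢxᵢ = 500·2 + 400·15 + 200·1 + 200·5 = 8200.
Σwᵢyᵢ = 500·13 + 400·6 + 200·16 + 200·13 = 14700.
x* = 8200/1300 = 6.31, y* = 14700/1300 = 11.31.

(6.31, 11.31)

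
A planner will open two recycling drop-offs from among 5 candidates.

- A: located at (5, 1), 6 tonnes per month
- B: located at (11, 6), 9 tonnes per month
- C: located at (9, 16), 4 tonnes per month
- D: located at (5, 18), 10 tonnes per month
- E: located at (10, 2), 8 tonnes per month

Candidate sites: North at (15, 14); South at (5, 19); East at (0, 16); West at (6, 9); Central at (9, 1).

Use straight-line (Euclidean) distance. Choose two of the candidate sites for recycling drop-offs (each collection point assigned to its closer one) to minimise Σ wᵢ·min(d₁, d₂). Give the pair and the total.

Evaluate every pair (each demand assigned to the nearer of the two):
  {South, Central}: total = 113.8
  {East, Central}: total = 173.6
  {South, West}: total = 195.4
  {West, Central}: total = 204.8
  {North, Central}: total = 216.8
  {East, West}: total = 249.7
  {North, West}: total = 281.2
  {North, South}: total = 312.9
  {North, East}: total = 358.5
  {South, East}: total = 391.4
Best pair: {South, Central} with total 113.8.

{South, Central}, total 113.8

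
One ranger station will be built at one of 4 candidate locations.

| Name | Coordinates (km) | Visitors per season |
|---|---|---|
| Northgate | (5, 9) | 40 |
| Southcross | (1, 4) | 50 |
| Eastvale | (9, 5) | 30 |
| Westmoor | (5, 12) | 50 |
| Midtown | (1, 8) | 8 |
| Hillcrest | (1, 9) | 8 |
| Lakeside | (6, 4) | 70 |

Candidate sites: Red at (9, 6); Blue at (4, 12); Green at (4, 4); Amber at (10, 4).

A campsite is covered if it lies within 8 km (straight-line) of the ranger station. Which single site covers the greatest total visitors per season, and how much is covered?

Coverage radius r = 8 km; a point is covered iff (Δx)²+(Δy)² ≤ 8² = 64.
  Red (9, 6): covers {Northgate, Eastvale, Westmoor, Lakeside} → 190
  Blue (4, 12): covers {Northgate, Westmoor, Midtown, Hillcrest} → 106
  Green (4, 4): covers {Northgate, Southcross, Eastvale, Midtown, Hillcrest, Lakeside} → 206
  Amber (10, 4): covers {Northgate, Eastvale, Lakeside} → 140
Maximum coverage at Green: 206 visitors per season.

Green, covering 206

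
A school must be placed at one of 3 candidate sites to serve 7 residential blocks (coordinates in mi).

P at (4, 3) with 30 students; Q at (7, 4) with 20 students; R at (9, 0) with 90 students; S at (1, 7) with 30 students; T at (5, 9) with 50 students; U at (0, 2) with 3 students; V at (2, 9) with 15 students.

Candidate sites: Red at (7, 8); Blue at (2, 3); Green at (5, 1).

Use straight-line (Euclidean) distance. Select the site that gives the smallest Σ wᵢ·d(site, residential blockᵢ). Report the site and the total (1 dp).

Total weighted distance at each candidate:
  Red (7, 8): total = 1395.5
  Blue (2, 3): total = 1403.2
  Green (5, 1): total = 1270.1
Minimum is at Green with total 1270.1 mi.

Green, total 1270.1 mi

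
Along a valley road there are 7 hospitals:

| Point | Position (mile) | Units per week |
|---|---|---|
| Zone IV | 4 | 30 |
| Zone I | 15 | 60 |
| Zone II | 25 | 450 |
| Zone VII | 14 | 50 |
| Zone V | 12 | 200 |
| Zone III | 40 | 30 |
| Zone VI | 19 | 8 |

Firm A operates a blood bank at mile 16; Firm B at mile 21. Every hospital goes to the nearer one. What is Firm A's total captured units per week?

340

The indifferent point is the midpoint (16+21)/2 = 18.5; hospitals left of it (closer to Firm A at 16) go to Firm A, those right go to Firm B.
  Zone IV at 4 (w=30) → Firm A
  Zone V at 12 (w=200) → Firm A
  Zone VII at 14 (w=50) → Firm A
  Zone I at 15 (w=60) → Firm A
  Zone VI at 19 (w=8) → Firm B
  Zone II at 25 (w=450) → Firm B
  Zone III at 40 (w=30) → Firm B
Firm A captures 340; Firm B captures 488.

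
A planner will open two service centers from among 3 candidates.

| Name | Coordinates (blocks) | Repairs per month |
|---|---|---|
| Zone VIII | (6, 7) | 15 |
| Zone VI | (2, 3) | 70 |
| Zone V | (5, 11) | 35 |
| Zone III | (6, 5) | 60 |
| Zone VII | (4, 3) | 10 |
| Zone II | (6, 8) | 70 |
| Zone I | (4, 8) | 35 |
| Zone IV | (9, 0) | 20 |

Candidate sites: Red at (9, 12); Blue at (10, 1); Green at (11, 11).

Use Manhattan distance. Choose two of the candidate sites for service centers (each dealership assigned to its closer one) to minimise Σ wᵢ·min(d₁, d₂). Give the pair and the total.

{Red, Blue}, total 2400

Evaluate every pair (each demand assigned to the nearer of the two):
  {Red, Blue}: total = 2400
  {Blue, Green}: total = 2555
  {Red, Green}: total = 3200
Best pair: {Red, Blue} with total 2400.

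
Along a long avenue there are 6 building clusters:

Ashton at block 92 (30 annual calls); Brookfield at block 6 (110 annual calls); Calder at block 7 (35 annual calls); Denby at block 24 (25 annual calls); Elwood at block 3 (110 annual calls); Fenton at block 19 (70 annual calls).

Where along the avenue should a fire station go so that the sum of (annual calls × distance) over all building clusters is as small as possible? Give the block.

For a sum of weighted absolute distances on a line, the optimum is the weighted median (not the mean). Total weight W = 380; half-weight = 190.
Sort by position and accumulate weight:
  block 3 (Elwood, w=110) → cum 110
  block 6 (Brookfield, w=110) → cum 220  ≥ 190 → median here
  block 7 (Calder, w=35) → cum 255
  block 19 (Fenton, w=70) → cum 325
  block 24 (Denby, w=25) → cum 350
  block 92 (Ashton, w=30) → cum 380
Optimal location: block 6.

x = 6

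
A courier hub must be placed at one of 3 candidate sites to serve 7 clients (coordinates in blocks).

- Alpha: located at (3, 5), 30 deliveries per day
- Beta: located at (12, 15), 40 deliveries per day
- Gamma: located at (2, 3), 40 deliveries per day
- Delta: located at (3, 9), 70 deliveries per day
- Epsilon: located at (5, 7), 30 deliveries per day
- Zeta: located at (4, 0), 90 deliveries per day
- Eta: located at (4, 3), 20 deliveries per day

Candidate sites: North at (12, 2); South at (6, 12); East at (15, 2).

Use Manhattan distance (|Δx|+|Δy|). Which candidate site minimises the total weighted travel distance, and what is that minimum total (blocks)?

Total weighted distance at each candidate:
  North (12, 2): total = 3880
  South (6, 12): total = 3260
  East (15, 2): total = 4840
Minimum is at South with total 3260 blocks.

South, total 3260 blocks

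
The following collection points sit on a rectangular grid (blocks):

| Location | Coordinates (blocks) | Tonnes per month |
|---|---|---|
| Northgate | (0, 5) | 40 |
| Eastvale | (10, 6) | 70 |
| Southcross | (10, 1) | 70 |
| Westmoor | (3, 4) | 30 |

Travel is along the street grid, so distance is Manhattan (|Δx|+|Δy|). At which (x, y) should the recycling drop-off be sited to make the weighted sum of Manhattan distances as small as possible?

(10, 5)

Manhattan distance separates: Σwᵢ(|x−xᵢ|+|y−yᵢ|) = Σwᵢ|x−xᵢ| + Σwᵢ|y−yᵢ|, so x and y are optimised independently as 1-D weighted medians.
Total weight W = 210; half = 105.
x-coordinate, sorted with cumulative weight:
  x=0 (Northgate, w=40) cum 40
  x=3 (Westmoor, w=30) cum 70
  x=10 (Eastvale, w=70) cum 140  ← median
  x=10 (Southcross, w=70) cum 210
⇒ x* = 10
y-coordinate, sorted with cumulative weight:
  y=1 (Southcross, w=70) cum 70
  y=4 (Westmoor, w=30) cum 100
  y=5 (Northgate, w=40) cum 140  ← median
  y=6 (Eastvale, w=70) cum 210
⇒ y* = 5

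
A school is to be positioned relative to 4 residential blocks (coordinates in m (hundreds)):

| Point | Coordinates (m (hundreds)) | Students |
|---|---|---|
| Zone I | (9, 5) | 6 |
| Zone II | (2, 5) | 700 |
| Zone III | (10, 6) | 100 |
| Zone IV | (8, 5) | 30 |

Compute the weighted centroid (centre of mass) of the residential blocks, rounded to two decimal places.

(3.22, 5.12)

The minimiser of Σwᵢ‖p−pᵢ‖² is the weighted centroid p* = (Σwᵢpᵢ)/(Σwᵢ).
Σwᵢ = 836.
Σwᵢxᵢ = 6·9 + 700·2 + 100·10 + 30·8 = 2694.
Σwᵢyᵢ = 6·5 + 700·5 + 100·6 + 30·5 = 4280.
x* = 2694/836 = 3.22, y* = 4280/836 = 5.12.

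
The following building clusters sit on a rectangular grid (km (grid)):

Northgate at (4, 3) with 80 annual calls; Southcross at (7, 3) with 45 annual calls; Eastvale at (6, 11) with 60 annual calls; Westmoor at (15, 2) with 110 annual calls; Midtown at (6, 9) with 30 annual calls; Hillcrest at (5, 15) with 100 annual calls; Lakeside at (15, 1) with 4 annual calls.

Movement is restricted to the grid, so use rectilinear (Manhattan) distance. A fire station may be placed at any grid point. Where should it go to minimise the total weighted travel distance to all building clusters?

Manhattan distance separates: Σwᵢ(|x−xᵢ|+|y−yᵢ|) = Σwᵢ|x−xᵢ| + Σwᵢ|y−yᵢ|, so x and y are optimised independently as 1-D weighted medians.
Total weight W = 429; half = 214.5.
x-coordinate, sorted with cumulative weight:
  x=4 (Northgate, w=80) cum 80
  x=5 (Hillcrest, w=100) cum 180
  x=6 (Eastvale, w=60) cum 240  ← median
  x=6 (Midtown, w=30) cum 270
  x=7 (Southcross, w=45) cum 315
  x=15 (Westmoor, w=110) cum 425
  x=15 (Lakeside, w=4) cum 429
⇒ x* = 6
y-coordinate, sorted with cumulative weight:
  y=1 (Lakeside, w=4) cum 4
  y=2 (Westmoor, w=110) cum 114
  y=3 (Northgate, w=80) cum 194
  y=3 (Southcross, w=45) cum 239  ← median
  y=9 (Midtown, w=30) cum 269
  y=11 (Eastvale, w=60) cum 329
  y=15 (Hillcrest, w=100) cum 429
⇒ y* = 3

(6, 3)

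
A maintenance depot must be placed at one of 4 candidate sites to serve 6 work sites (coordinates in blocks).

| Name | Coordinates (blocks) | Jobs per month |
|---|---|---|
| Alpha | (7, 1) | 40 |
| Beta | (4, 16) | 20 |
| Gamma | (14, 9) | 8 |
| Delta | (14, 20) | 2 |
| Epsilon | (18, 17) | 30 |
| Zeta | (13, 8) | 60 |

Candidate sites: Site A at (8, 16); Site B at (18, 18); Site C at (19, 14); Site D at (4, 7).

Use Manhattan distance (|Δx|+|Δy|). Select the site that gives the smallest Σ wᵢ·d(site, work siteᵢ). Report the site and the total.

Total weighted distance at each candidate:
  Site A (8, 16): total = 1954
  Site B (18, 18): total = 2486
  Site C (19, 14): total = 2282
  Site D (4, 7): total = 2002
Minimum is at Site A with total 1954 blocks.

Site A, total 1954 blocks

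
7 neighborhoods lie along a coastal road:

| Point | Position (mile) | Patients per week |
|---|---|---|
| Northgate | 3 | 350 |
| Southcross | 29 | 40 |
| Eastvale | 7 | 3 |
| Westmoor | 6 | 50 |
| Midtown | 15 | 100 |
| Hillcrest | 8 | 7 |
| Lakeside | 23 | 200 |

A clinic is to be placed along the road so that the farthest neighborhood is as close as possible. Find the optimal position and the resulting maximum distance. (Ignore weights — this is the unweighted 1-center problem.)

The 1-center on a line is the midpoint of the two extreme points: leftmost at 3, rightmost at 29.
Optimal location = (3 + 29)/2 = 16; maximum distance = (29 − 3)/2 = 13.

location 16, max distance 13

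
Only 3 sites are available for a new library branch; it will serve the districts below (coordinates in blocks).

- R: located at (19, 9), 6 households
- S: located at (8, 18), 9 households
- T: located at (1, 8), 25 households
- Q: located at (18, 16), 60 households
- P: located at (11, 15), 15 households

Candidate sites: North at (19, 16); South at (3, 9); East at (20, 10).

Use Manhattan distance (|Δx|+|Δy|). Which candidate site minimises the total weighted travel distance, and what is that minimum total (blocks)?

Total weighted distance at each candidate:
  North (19, 16): total = 1004
  South (3, 9): total = 1827
  East (20, 10): total = 1407
Minimum is at North with total 1004 blocks.

North, total 1004 blocks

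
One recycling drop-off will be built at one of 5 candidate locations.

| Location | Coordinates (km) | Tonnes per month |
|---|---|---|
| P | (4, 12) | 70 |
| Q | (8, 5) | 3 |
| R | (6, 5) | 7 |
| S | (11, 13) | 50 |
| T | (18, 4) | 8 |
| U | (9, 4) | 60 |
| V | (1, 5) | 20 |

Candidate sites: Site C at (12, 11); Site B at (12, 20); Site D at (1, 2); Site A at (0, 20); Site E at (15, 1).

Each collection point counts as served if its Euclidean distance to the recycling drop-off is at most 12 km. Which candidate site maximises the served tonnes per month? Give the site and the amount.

Coverage radius r = 12 km; a point is covered iff (Δx)²+(Δy)² ≤ 12² = 144.
  Site C (12, 11): covers {P, Q, R, S, T, U} → 198
  Site B (12, 20): covers {P, S} → 120
  Site D (1, 2): covers {P, Q, R, U, V} → 160
  Site A (0, 20): covers {P} → 70
  Site E (15, 1): covers {Q, R, T, U} → 78
Maximum coverage at Site C: 198 tonnes per month.

Site C, covering 198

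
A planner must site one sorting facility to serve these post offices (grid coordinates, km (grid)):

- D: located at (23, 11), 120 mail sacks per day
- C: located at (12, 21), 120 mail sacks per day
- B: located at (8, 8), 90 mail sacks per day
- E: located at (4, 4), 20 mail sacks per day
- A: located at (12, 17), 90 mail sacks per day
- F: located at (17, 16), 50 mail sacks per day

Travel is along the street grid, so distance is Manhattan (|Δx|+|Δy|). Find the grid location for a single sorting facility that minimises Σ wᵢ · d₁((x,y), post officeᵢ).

(12, 16)

Manhattan distance separates: Σwᵢ(|x−xᵢ|+|y−yᵢ|) = Σwᵢ|x−xᵢ| + Σwᵢ|y−yᵢ|, so x and y are optimised independently as 1-D weighted medians.
Total weight W = 490; half = 245.
x-coordinate, sorted with cumulative weight:
  x=4 (E, w=20) cum 20
  x=8 (B, w=90) cum 110
  x=12 (C, w=120) cum 230
  x=12 (A, w=90) cum 320  ← median
  x=17 (F, w=50) cum 370
  x=23 (D, w=120) cum 490
⇒ x* = 12
y-coordinate, sorted with cumulative weight:
  y=4 (E, w=20) cum 20
  y=8 (B, w=90) cum 110
  y=11 (D, w=120) cum 230
  y=16 (F, w=50) cum 280  ← median
  y=17 (A, w=90) cum 370
  y=21 (C, w=120) cum 490
⇒ y* = 16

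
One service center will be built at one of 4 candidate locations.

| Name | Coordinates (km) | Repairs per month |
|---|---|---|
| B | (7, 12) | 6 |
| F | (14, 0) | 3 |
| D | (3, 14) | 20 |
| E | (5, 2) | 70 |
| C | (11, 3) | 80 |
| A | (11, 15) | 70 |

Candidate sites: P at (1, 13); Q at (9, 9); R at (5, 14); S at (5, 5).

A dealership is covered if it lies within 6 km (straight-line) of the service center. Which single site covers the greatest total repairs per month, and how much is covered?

Coverage radius r = 6 km; a point is covered iff (Δx)²+(Δy)² ≤ 6² = 36.
  P (1, 13): covers {D} → 20
  Q (9, 9): covers {B} → 6
  R (5, 14): covers {B, D} → 26
  S (5, 5): covers {E} → 70
Maximum coverage at S: 70 repairs per month.

S, covering 70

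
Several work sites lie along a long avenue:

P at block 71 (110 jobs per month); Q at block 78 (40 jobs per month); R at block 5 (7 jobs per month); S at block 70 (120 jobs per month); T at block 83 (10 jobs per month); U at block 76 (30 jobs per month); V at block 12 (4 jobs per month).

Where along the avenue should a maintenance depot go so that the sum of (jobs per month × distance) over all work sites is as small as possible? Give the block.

x = 71

For a sum of weighted absolute distances on a line, the optimum is the weighted median (not the mean). Total weight W = 321; half-weight = 160.5.
Sort by position and accumulate weight:
  block 5 (R, w=7) → cum 7
  block 12 (V, w=4) → cum 11
  block 70 (S, w=120) → cum 131
  block 71 (P, w=110) → cum 241  ≥ 160.5 → median here
  block 76 (U, w=30) → cum 271
  block 78 (Q, w=40) → cum 311
  block 83 (T, w=10) → cum 321
Optimal location: block 71.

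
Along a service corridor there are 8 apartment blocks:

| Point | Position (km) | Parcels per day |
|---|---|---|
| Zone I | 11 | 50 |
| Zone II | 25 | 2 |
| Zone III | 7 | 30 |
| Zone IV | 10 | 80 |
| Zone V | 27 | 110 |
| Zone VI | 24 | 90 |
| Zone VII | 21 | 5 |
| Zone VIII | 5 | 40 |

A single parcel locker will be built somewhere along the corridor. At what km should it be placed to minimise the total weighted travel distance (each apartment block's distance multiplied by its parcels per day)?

For a sum of weighted absolute distances on a line, the optimum is the weighted median (not the mean). Total weight W = 407; half-weight = 203.5.
Sort by position and accumulate weight:
  km 5 (Zone VIII, w=40) → cum 40
  km 7 (Zone III, w=30) → cum 70
  km 10 (Zone IV, w=80) → cum 150
  km 11 (Zone I, w=50) → cum 200
  km 21 (Zone VII, w=5) → cum 205  ≥ 203.5 → median here
  km 24 (Zone VI, w=90) → cum 295
  km 25 (Zone II, w=2) → cum 297
  km 27 (Zone V, w=110) → cum 407
Optimal location: km 21.

x = 21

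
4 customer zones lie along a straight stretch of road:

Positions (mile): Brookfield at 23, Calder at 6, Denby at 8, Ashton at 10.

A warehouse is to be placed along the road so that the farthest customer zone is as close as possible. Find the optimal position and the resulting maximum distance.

The 1-center on a line is the midpoint of the two extreme points: leftmost at 6, rightmost at 23.
Optimal location = (6 + 23)/2 = 14.5; maximum distance = (23 − 6)/2 = 8.5.

location 14.5, max distance 8.5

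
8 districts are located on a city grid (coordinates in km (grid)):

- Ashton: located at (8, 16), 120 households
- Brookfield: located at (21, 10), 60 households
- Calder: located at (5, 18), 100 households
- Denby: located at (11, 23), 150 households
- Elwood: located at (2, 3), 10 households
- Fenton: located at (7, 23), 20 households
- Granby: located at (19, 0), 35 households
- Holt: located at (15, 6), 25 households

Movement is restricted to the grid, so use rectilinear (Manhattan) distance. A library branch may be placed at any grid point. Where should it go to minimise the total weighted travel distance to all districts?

Manhattan distance separates: Σwᵢ(|x−xᵢ|+|y−yᵢ|) = Σwᵢ|x−xᵢ| + Σwᵢ|y−yᵢ|, so x and y are optimised independently as 1-D weighted medians.
Total weight W = 520; half = 260.
x-coordinate, sorted with cumulative weight:
  x=2 (Elwood, w=10) cum 10
  x=5 (Calder, w=100) cum 110
  x=7 (Fenton, w=20) cum 130
  x=8 (Ashton, w=120) cum 250
  x=11 (Denby, w=150) cum 400  ← median
  x=15 (Holt, w=25) cum 425
  x=19 (Granby, w=35) cum 460
  x=21 (Brookfield, w=60) cum 520
⇒ x* = 11
y-coordinate, sorted with cumulative weight:
  y=0 (Granby, w=35) cum 35
  y=3 (Elwood, w=10) cum 45
  y=6 (Holt, w=25) cum 70
  y=10 (Brookfield, w=60) cum 130
  y=16 (Ashton, w=120) cum 250
  y=18 (Calder, w=100) cum 350  ← median
  y=23 (Denby, w=150) cum 500
  y=23 (Fenton, w=20) cum 520
⇒ y* = 18

(11, 18)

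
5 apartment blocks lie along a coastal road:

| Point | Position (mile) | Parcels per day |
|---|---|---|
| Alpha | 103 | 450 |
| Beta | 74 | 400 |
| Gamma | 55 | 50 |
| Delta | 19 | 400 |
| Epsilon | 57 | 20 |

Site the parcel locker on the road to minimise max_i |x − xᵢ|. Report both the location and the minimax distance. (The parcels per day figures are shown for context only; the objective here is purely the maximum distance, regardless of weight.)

The 1-center on a line is the midpoint of the two extreme points: leftmost at 19, rightmost at 103.
Optimal location = (19 + 103)/2 = 61; maximum distance = (103 − 19)/2 = 42.

location 61, max distance 42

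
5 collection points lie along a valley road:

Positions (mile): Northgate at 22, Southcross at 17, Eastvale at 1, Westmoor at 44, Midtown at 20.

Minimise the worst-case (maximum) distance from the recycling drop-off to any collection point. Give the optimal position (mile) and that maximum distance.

The 1-center on a line is the midpoint of the two extreme points: leftmost at 1, rightmost at 44.
Optimal location = (1 + 44)/2 = 22.5; maximum distance = (44 − 1)/2 = 21.5.

location 22.5, max distance 21.5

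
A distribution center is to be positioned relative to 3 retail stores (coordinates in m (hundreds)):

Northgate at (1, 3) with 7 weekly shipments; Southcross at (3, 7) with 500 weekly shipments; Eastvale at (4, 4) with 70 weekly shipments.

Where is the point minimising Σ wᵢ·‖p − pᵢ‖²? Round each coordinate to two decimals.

The minimiser of Σwᵢ‖p−pᵢ‖² is the weighted centroid p* = (Σwᵢpᵢ)/(Σwᵢ).
Σwᵢ = 577.
Σwᵢxᵢ = 7·1 + 500·3 + 70·4 = 1787.
Σwᵢyᵢ = 7·3 + 500·7 + 70·4 = 3801.
x* = 1787/577 = 3.10, y* = 3801/577 = 6.59.

(3.10, 6.59)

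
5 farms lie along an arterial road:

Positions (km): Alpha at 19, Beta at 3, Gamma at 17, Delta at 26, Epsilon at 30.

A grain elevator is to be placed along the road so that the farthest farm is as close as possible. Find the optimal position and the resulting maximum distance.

The 1-center on a line is the midpoint of the two extreme points: leftmost at 3, rightmost at 30.
Optimal location = (3 + 30)/2 = 16.5; maximum distance = (30 − 3)/2 = 13.5.

location 16.5, max distance 13.5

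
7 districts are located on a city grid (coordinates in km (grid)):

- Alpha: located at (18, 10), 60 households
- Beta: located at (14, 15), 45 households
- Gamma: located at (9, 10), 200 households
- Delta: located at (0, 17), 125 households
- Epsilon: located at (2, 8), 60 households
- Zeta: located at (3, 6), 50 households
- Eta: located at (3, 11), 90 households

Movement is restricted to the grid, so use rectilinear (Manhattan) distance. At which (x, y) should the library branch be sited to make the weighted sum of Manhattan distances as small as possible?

(3, 10)

Manhattan distance separates: Σwᵢ(|x−xᵢ|+|y−yᵢ|) = Σwᵢ|x−xᵢ| + Σwᵢ|y−yᵢ|, so x and y are optimised independently as 1-D weighted medians.
Total weight W = 630; half = 315.
x-coordinate, sorted with cumulative weight:
  x=0 (Delta, w=125) cum 125
  x=2 (Epsilon, w=60) cum 185
  x=3 (Zeta, w=50) cum 235
  x=3 (Eta, w=90) cum 325  ← median
  x=9 (Gamma, w=200) cum 525
  x=14 (Beta, w=45) cum 570
  x=18 (Alpha, w=60) cum 630
⇒ x* = 3
y-coordinate, sorted with cumulative weight:
  y=6 (Zeta, w=50) cum 50
  y=8 (Epsilon, w=60) cum 110
  y=10 (Alpha, w=60) cum 170
  y=10 (Gamma, w=200) cum 370  ← median
  y=11 (Eta, w=90) cum 460
  y=15 (Beta, w=45) cum 505
  y=17 (Delta, w=125) cum 630
⇒ y* = 10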